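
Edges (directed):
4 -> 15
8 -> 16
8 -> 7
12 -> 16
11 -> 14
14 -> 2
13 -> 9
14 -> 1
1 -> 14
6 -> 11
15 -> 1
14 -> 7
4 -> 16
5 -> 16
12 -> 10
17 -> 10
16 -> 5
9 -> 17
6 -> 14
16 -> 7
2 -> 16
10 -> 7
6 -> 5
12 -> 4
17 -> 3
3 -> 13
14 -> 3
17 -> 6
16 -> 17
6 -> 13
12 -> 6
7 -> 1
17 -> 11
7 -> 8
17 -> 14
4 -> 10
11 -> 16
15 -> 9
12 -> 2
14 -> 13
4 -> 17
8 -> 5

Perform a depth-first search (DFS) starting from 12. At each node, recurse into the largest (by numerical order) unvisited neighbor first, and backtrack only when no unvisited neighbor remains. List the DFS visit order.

Visit 12
12 → 16
16 → 17
17 → 14
14 → 13
13 → 9
14 → 7
7 → 8
8 → 5
7 → 1
14 → 3
14 → 2
17 → 11
17 → 10
17 → 6
12 → 4
4 → 15

12, 16, 17, 14, 13, 9, 7, 8, 5, 1, 3, 2, 11, 10, 6, 4, 15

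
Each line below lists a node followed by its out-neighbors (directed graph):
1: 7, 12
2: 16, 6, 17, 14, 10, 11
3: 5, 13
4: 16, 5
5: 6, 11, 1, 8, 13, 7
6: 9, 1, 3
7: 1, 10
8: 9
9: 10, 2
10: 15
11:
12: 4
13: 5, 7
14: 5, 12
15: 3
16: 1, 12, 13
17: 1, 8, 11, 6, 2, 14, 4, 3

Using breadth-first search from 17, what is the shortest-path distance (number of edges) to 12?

Level 0: 17
Level 1: 1, 2, 3, 4, 6, 8, 11, 14
Level 2: 5, 7, 9, 10, 12, 13, 16
Level 3: 15
12 first appears at level 2.

2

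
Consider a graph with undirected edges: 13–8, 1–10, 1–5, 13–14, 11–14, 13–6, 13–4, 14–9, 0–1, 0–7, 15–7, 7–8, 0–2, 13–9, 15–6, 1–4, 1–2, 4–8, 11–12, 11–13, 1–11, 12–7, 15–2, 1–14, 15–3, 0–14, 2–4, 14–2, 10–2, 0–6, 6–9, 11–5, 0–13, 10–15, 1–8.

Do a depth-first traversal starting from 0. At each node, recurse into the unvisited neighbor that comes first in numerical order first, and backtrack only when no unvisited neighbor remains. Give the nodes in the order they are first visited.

0, 1, 2, 4, 8, 7, 12, 11, 5, 13, 6, 9, 14, 15, 3, 10

Visit 0
0 → 1
1 → 2
2 → 4
4 → 8
8 → 7
7 → 12
12 → 11
11 → 5
11 → 13
13 → 6
6 → 9
9 → 14
6 → 15
15 → 3
15 → 10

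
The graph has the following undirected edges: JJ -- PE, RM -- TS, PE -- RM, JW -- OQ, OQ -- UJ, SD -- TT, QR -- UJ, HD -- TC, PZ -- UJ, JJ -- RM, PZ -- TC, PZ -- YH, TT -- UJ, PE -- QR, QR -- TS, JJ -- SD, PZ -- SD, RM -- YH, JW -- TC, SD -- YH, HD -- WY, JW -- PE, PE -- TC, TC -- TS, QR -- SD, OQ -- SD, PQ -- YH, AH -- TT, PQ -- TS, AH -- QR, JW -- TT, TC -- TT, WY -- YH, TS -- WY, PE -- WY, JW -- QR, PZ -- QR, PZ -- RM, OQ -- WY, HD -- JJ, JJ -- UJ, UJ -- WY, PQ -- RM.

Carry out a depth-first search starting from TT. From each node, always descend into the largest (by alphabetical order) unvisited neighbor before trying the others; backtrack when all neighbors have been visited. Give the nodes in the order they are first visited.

TT, UJ, WY, YH, SD, QR, TS, TC, PZ, RM, PQ, PE, JW, OQ, JJ, HD, AH

Visit TT
TT → UJ
UJ → WY
WY → YH
YH → SD
SD → QR
QR → TS
TS → TC
TC → PZ
PZ → RM
RM → PQ
RM → PE
PE → JW
JW → OQ
PE → JJ
JJ → HD
QR → AH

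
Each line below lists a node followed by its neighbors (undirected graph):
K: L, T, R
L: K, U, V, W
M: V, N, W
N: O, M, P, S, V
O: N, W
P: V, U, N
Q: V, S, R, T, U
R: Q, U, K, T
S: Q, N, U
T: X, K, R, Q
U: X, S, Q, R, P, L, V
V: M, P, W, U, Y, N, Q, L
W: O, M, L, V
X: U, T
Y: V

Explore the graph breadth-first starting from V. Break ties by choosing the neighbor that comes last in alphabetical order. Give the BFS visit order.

Visit V; enqueue Y, W, U, Q, P, N, M, L → queue [Y, W, U, Q, P, N, M, L]
Visit Y → queue [W, U, Q, P, N, M, L]
Visit W; enqueue O → queue [U, Q, P, N, M, L, O]
Visit U; enqueue X, S, R → queue [Q, P, N, M, L, O, X, S, R]
Visit Q; enqueue T → queue [P, N, M, L, O, X, S, R, T]
Visit P → queue [N, M, L, O, X, S, R, T]
Visit N → queue [M, L, O, X, S, R, T]
Visit M → queue [L, O, X, S, R, T]
Visit L; enqueue K → queue [O, X, S, R, T, K]
Visit O → queue [X, S, R, T, K]
Visit X → queue [S, R, T, K]
Visit S → queue [R, T, K]
Visit R → queue [T, K]
Visit T → queue [K]
Visit K → queue []

V, Y, W, U, Q, P, N, M, L, O, X, S, R, T, K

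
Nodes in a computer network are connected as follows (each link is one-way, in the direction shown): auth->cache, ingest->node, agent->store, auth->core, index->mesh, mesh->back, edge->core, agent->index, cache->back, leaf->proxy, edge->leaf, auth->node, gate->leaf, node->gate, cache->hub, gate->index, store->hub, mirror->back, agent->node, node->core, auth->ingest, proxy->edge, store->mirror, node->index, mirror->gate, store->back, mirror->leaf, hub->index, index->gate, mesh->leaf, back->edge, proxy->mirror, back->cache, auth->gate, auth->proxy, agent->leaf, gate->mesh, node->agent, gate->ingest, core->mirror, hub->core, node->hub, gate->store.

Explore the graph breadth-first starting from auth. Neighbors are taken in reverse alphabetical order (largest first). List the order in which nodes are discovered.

auth, proxy, node, ingest, gate, core, cache, mirror, edge, index, hub, agent, store, mesh, leaf, back

Visit auth; enqueue proxy, node, ingest, gate, core, cache → queue [proxy, node, ingest, gate, core, cache]
Visit proxy; enqueue mirror, edge → queue [node, ingest, gate, core, cache, mirror, edge]
Visit node; enqueue index, hub, agent → queue [ingest, gate, core, cache, mirror, edge, index, hub, agent]
Visit ingest → queue [gate, core, cache, mirror, edge, index, hub, agent]
Visit gate; enqueue store, mesh, leaf → queue [core, cache, mirror, edge, index, hub, agent, store, mesh, leaf]
Visit core → queue [cache, mirror, edge, index, hub, agent, store, mesh, leaf]
Visit cache; enqueue back → queue [mirror, edge, index, hub, agent, store, mesh, leaf, back]
Visit mirror → queue [edge, index, hub, agent, store, mesh, leaf, back]
Visit edge → queue [index, hub, agent, store, mesh, leaf, back]
Visit index → queue [hub, agent, store, mesh, leaf, back]
Visit hub → queue [agent, store, mesh, leaf, back]
Visit agent → queue [store, mesh, leaf, back]
Visit store → queue [mesh, leaf, back]
Visit mesh → queue [leaf, back]
Visit leaf → queue [back]
Visit back → queue []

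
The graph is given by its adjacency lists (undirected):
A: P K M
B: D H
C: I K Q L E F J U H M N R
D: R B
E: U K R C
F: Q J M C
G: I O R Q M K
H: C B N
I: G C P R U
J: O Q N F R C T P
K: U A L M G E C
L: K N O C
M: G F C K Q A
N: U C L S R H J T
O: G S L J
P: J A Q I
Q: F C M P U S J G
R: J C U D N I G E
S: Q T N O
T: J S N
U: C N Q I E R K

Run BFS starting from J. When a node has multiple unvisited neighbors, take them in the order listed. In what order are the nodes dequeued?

J -> O -> Q -> N -> F -> R -> C -> T -> P -> G -> S -> L -> M -> U -> H -> D -> I -> E -> K -> A -> B

Visit J; enqueue O, Q, N, F, R, C, T, P → queue [O, Q, N, F, R, C, T, P]
Visit O; enqueue G, S, L → queue [Q, N, F, R, C, T, P, G, S, L]
Visit Q; enqueue M, U → queue [N, F, R, C, T, P, G, S, L, M, U]
Visit N; enqueue H → queue [F, R, C, T, P, G, S, L, M, U, H]
Visit F → queue [R, C, T, P, G, S, L, M, U, H]
Visit R; enqueue D, I, E → queue [C, T, P, G, S, L, M, U, H, D, I, E]
Visit C; enqueue K → queue [T, P, G, S, L, M, U, H, D, I, E, K]
Visit T → queue [P, G, S, L, M, U, H, D, I, E, K]
Visit P; enqueue A → queue [G, S, L, M, U, H, D, I, E, K, A]
Visit G → queue [S, L, M, U, H, D, I, E, K, A]
Visit S → queue [L, M, U, H, D, I, E, K, A]
Visit L → queue [M, U, H, D, I, E, K, A]
Visit M → queue [U, H, D, I, E, K, A]
Visit U → queue [H, D, I, E, K, A]
Visit H; enqueue B → queue [D, I, E, K, A, B]
Visit D → queue [I, E, K, A, B]
Visit I → queue [E, K, A, B]
Visit E → queue [K, A, B]
Visit K → queue [A, B]
Visit A → queue [B]
Visit B → queue []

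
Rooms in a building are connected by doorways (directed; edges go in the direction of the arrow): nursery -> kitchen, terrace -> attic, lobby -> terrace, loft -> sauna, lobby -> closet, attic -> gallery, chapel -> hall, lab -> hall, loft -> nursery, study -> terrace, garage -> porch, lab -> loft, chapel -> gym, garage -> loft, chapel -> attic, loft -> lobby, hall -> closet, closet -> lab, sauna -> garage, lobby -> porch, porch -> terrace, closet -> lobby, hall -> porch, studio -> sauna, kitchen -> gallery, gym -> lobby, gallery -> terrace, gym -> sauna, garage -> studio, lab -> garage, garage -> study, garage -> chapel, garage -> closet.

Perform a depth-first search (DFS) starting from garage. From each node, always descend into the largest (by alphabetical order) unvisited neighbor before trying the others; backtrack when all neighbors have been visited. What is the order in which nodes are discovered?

Visit garage
garage → study
study → terrace
terrace → attic
attic → gallery
garage → studio
studio → sauna
garage → porch
garage → loft
loft → nursery
nursery → kitchen
loft → lobby
lobby → closet
closet → lab
lab → hall
garage → chapel
chapel → gym

garage study terrace attic gallery studio sauna porch loft nursery kitchen lobby closet lab hall chapel gym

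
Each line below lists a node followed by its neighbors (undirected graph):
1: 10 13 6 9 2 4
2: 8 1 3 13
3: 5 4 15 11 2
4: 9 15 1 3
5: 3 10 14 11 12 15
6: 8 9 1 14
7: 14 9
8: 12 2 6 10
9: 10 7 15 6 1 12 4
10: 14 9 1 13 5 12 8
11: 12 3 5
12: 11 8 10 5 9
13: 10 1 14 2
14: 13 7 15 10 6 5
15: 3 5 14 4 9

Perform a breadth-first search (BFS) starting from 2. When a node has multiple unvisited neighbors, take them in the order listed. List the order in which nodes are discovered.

2 8 1 3 13 12 6 10 9 4 5 15 11 14 7

Visit 2; enqueue 8, 1, 3, 13 → queue [8, 1, 3, 13]
Visit 8; enqueue 12, 6, 10 → queue [1, 3, 13, 12, 6, 10]
Visit 1; enqueue 9, 4 → queue [3, 13, 12, 6, 10, 9, 4]
Visit 3; enqueue 5, 15, 11 → queue [13, 12, 6, 10, 9, 4, 5, 15, 11]
Visit 13; enqueue 14 → queue [12, 6, 10, 9, 4, 5, 15, 11, 14]
Visit 12 → queue [6, 10, 9, 4, 5, 15, 11, 14]
Visit 6 → queue [10, 9, 4, 5, 15, 11, 14]
Visit 10 → queue [9, 4, 5, 15, 11, 14]
Visit 9; enqueue 7 → queue [4, 5, 15, 11, 14, 7]
Visit 4 → queue [5, 15, 11, 14, 7]
Visit 5 → queue [15, 11, 14, 7]
Visit 15 → queue [11, 14, 7]
Visit 11 → queue [14, 7]
Visit 14 → queue [7]
Visit 7 → queue []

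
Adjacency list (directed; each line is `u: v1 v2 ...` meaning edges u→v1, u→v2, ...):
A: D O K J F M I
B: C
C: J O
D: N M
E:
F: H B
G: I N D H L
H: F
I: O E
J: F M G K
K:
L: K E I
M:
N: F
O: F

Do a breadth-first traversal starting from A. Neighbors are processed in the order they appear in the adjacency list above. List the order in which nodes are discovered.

Visit A; enqueue D, O, K, J, F, M, I → queue [D, O, K, J, F, M, I]
Visit D; enqueue N → queue [O, K, J, F, M, I, N]
Visit O → queue [K, J, F, M, I, N]
Visit K → queue [J, F, M, I, N]
Visit J; enqueue G → queue [F, M, I, N, G]
Visit F; enqueue H, B → queue [M, I, N, G, H, B]
Visit M → queue [I, N, G, H, B]
Visit I; enqueue E → queue [N, G, H, B, E]
Visit N → queue [G, H, B, E]
Visit G; enqueue L → queue [H, B, E, L]
Visit H → queue [B, E, L]
Visit B; enqueue C → queue [E, L, C]
Visit E → queue [L, C]
Visit L → queue [C]
Visit C → queue []

A → D → O → K → J → F → M → I → N → G → H → B → E → L → C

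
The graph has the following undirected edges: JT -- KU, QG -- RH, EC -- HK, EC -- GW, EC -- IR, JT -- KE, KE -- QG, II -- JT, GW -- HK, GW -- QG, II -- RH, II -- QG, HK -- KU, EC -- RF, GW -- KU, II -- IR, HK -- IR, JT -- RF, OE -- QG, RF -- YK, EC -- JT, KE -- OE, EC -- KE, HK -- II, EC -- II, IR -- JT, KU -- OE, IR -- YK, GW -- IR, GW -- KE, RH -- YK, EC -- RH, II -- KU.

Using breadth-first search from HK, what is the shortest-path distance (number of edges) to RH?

Level 0: HK
Level 1: EC, GW, II, IR, KU
Level 2: JT, KE, OE, QG, RF, RH, YK
RH first appears at level 2.

2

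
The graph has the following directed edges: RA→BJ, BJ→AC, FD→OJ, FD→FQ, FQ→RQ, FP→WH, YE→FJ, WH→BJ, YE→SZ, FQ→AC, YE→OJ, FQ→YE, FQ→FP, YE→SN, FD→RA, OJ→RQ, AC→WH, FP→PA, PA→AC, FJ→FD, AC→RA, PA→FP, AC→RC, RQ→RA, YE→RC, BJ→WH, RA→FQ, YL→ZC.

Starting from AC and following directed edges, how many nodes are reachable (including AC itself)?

BFS from AC visits: AC, WH, RC, RA, BJ, FQ, YE, RQ, FP, SZ, SN, OJ, FJ, PA, FD
Reachable nodes: 15 of 17 total.

15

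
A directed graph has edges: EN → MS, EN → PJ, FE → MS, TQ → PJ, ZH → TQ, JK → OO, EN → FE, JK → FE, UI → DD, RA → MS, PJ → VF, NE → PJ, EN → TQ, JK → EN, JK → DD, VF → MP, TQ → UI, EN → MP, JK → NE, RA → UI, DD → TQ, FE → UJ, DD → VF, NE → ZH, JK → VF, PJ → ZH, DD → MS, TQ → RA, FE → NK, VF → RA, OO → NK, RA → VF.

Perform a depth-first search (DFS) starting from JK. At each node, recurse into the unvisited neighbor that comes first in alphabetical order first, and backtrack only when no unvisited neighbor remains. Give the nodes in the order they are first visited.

JK DD MS TQ PJ VF MP RA UI ZH EN FE NK UJ NE OO

Visit JK
JK → DD
DD → MS
DD → TQ
TQ → PJ
PJ → VF
VF → MP
VF → RA
RA → UI
PJ → ZH
JK → EN
EN → FE
FE → NK
FE → UJ
JK → NE
JK → OO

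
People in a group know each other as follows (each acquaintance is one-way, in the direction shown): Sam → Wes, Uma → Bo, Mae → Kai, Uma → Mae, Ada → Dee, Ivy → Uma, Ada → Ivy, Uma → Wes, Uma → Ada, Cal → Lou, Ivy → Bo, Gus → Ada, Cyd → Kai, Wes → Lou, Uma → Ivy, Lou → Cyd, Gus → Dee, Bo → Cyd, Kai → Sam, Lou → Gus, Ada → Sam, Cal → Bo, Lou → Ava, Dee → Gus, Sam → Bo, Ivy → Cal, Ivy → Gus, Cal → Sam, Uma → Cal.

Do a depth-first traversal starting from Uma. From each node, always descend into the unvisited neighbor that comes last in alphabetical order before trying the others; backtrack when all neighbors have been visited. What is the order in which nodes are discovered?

Uma → Wes → Lou → Gus → Dee → Ada → Sam → Bo → Cyd → Kai → Ivy → Cal → Ava → Mae

Visit Uma
Uma → Wes
Wes → Lou
Lou → Gus
Gus → Dee
Gus → Ada
Ada → Sam
Sam → Bo
Bo → Cyd
Cyd → Kai
Ada → Ivy
Ivy → Cal
Lou → Ava
Uma → Mae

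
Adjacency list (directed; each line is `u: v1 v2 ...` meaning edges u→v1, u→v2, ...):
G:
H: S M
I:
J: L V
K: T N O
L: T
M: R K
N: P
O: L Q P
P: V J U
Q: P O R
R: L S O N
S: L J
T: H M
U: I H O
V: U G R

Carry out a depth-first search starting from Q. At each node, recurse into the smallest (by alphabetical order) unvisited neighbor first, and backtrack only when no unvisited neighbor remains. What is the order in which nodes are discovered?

Visit Q
Q → O
O → L
L → T
T → H
H → M
M → K
K → N
N → P
P → J
J → V
V → G
V → R
R → S
V → U
U → I

Q, O, L, T, H, M, K, N, P, J, V, G, R, S, U, I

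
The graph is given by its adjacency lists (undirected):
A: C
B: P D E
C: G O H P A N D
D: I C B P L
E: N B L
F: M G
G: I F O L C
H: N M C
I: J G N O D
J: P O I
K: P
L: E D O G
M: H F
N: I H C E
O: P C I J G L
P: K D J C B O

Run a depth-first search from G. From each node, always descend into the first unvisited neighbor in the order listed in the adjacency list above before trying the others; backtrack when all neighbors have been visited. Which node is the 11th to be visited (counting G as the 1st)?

N

Visit G
G → I
I → J
J → P
P → K
P → D
D → C
C → O
O → L
L → E
E → N
N → H
H → M
M → F
E → B
C → A

Visit order: G, I, J, P, K, D, C, O, L, E, N, H, M, F, B, A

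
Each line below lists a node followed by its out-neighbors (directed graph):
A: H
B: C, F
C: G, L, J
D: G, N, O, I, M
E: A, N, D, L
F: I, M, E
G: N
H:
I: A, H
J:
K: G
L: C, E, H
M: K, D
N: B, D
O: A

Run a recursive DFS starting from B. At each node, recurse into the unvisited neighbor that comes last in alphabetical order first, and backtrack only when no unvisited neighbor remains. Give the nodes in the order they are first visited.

B -> F -> M -> K -> G -> N -> D -> O -> A -> H -> I -> E -> L -> C -> J

Visit B
B → F
F → M
M → K
K → G
G → N
N → D
D → O
O → A
A → H
D → I
F → E
E → L
L → C
C → J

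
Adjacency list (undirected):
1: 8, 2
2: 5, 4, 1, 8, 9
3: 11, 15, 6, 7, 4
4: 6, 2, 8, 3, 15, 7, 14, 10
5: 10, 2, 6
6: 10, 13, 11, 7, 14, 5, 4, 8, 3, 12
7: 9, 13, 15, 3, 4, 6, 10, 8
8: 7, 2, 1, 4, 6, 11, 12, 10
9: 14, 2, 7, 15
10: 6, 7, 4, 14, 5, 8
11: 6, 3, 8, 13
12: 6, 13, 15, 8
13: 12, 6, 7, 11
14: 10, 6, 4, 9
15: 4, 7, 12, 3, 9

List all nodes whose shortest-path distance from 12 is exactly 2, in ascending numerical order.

1, 2, 3, 4, 5, 7, 9, 10, 11, 14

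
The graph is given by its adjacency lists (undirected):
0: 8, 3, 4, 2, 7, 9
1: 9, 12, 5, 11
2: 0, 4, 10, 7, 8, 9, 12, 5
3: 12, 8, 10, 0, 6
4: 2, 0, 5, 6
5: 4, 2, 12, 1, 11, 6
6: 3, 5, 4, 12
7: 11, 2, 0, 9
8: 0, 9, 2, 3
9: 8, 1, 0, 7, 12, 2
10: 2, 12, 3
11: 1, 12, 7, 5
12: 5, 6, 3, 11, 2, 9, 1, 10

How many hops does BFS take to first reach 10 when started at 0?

2

Level 0: 0
Level 1: 2, 3, 4, 7, 8, 9
Level 2: 1, 5, 6, 10, 11, 12
10 first appears at level 2.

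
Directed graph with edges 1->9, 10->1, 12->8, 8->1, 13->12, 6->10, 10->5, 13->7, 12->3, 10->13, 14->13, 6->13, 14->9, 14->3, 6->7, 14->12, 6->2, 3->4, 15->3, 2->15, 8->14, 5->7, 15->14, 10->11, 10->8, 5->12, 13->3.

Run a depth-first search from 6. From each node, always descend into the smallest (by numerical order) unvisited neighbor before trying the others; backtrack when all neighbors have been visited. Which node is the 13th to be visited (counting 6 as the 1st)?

Visit 6
6 → 2
2 → 15
15 → 3
3 → 4
15 → 14
14 → 9
14 → 12
12 → 8
8 → 1
14 → 13
13 → 7
6 → 10
10 → 5
10 → 11

Visit order: 6, 2, 15, 3, 4, 14, 9, 12, 8, 1, 13, 7, 10, 5, 11

10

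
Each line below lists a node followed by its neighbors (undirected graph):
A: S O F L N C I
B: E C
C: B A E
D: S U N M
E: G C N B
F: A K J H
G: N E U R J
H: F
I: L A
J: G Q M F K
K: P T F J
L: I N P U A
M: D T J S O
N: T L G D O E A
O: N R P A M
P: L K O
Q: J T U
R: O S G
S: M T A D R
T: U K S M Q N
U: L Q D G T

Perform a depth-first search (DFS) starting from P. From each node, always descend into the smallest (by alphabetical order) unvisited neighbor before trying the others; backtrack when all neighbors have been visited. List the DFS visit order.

Visit P
P → K
K → F
F → A
A → C
C → B
B → E
E → G
G → J
J → M
M → D
D → N
N → L
L → I
L → U
U → Q
Q → T
T → S
S → R
R → O
F → H

P → K → F → A → C → B → E → G → J → M → D → N → L → I → U → Q → T → S → R → O → H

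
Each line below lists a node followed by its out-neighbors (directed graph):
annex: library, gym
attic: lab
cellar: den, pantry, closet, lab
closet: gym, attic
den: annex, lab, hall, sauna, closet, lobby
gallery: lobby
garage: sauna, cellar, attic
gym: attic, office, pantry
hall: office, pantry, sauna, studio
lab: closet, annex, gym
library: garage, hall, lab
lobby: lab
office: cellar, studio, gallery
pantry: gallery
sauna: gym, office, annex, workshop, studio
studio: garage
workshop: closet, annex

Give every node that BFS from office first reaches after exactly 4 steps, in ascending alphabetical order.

Level 0: office
Level 1: cellar, gallery, studio
Level 2: closet, den, garage, lab, lobby, pantry
Level 3: annex, attic, gym, hall, sauna
Level 4: library, workshop

library, workshop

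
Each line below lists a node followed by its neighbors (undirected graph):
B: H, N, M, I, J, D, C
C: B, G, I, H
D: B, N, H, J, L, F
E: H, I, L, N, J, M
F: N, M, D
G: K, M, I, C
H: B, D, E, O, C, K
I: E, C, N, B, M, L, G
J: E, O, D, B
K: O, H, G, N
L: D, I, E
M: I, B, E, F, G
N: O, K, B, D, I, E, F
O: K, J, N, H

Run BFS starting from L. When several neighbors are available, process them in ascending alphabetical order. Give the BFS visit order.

L D E I B F H J N M C G K O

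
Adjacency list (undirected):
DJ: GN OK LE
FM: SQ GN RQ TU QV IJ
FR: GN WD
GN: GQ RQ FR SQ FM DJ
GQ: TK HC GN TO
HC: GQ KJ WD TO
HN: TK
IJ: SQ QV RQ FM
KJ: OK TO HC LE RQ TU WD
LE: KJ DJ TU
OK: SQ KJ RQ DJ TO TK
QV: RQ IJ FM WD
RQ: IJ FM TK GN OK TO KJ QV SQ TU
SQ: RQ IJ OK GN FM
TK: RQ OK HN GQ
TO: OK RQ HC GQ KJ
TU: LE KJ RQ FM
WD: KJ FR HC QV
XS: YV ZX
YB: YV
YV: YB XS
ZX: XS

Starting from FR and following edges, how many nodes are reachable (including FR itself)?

BFS from FR visits: FR, GN, WD, DJ, FM, GQ, RQ, SQ, HC, KJ, QV, LE, OK, IJ, TU, TK, TO, HN
Reachable nodes: 18 of 22 total.

18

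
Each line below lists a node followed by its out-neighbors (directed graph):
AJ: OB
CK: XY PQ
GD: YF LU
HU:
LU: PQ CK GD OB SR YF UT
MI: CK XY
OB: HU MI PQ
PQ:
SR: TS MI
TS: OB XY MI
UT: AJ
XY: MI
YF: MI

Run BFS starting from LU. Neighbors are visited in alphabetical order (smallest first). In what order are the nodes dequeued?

Visit LU; enqueue CK, GD, OB, PQ, SR, UT, YF → queue [CK, GD, OB, PQ, SR, UT, YF]
Visit CK; enqueue XY → queue [GD, OB, PQ, SR, UT, YF, XY]
Visit GD → queue [OB, PQ, SR, UT, YF, XY]
Visit OB; enqueue HU, MI → queue [PQ, SR, UT, YF, XY, HU, MI]
Visit PQ → queue [SR, UT, YF, XY, HU, MI]
Visit SR; enqueue TS → queue [UT, YF, XY, HU, MI, TS]
Visit UT; enqueue AJ → queue [YF, XY, HU, MI, TS, AJ]
Visit YF → queue [XY, HU, MI, TS, AJ]
Visit XY → queue [HU, MI, TS, AJ]
Visit HU → queue [MI, TS, AJ]
Visit MI → queue [TS, AJ]
Visit TS → queue [AJ]
Visit AJ → queue []

LU CK GD OB PQ SR UT YF XY HU MI TS AJ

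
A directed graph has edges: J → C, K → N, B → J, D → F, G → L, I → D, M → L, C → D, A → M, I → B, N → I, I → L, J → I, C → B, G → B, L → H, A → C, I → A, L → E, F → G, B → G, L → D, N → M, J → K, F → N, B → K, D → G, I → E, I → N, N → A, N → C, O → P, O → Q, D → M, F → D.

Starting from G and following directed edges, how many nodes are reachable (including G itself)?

14

BFS from G visits: G, B, L, J, K, D, E, H, C, I, N, F, M, A
Reachable nodes: 14 of 17 total.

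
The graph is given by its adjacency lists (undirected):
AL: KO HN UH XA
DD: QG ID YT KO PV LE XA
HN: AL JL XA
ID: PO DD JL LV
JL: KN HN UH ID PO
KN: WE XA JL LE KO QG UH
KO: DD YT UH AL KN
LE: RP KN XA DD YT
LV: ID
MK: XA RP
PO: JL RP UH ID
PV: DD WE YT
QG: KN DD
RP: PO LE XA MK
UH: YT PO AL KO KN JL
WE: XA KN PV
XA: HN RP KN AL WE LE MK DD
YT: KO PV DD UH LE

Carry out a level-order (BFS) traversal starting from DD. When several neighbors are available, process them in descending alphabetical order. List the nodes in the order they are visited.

DD → YT → XA → QG → PV → LE → KO → ID → UH → WE → RP → MK → KN → HN → AL → PO → LV → JL

Visit DD; enqueue YT, XA, QG, PV, LE, KO, ID → queue [YT, XA, QG, PV, LE, KO, ID]
Visit YT; enqueue UH → queue [XA, QG, PV, LE, KO, ID, UH]
Visit XA; enqueue WE, RP, MK, KN, HN, AL → queue [QG, PV, LE, KO, ID, UH, WE, RP, MK, KN, HN, AL]
Visit QG → queue [PV, LE, KO, ID, UH, WE, RP, MK, KN, HN, AL]
Visit PV → queue [LE, KO, ID, UH, WE, RP, MK, KN, HN, AL]
Visit LE → queue [KO, ID, UH, WE, RP, MK, KN, HN, AL]
Visit KO → queue [ID, UH, WE, RP, MK, KN, HN, AL]
Visit ID; enqueue PO, LV, JL → queue [UH, WE, RP, MK, KN, HN, AL, PO, LV, JL]
Visit UH → queue [WE, RP, MK, KN, HN, AL, PO, LV, JL]
Visit WE → queue [RP, MK, KN, HN, AL, PO, LV, JL]
Visit RP → queue [MK, KN, HN, AL, PO, LV, JL]
Visit MK → queue [KN, HN, AL, PO, LV, JL]
Visit KN → queue [HN, AL, PO, LV, JL]
Visit HN → queue [AL, PO, LV, JL]
Visit AL → queue [PO, LV, JL]
Visit PO → queue [LV, JL]
Visit LV → queue [JL]
Visit JL → queue []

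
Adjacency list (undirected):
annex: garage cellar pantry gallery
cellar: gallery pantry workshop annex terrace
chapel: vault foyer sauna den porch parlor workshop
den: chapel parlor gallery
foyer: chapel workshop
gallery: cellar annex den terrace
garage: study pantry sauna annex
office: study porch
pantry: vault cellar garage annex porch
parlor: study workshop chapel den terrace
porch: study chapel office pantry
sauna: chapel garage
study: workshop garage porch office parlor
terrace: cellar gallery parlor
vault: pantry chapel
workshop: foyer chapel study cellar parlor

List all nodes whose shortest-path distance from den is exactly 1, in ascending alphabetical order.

Level 0: den
Level 1: chapel, gallery, parlor
Level 2: annex, cellar, foyer, porch, sauna, study, terrace, vault, workshop
Level 3: garage, office, pantry

chapel, gallery, parlor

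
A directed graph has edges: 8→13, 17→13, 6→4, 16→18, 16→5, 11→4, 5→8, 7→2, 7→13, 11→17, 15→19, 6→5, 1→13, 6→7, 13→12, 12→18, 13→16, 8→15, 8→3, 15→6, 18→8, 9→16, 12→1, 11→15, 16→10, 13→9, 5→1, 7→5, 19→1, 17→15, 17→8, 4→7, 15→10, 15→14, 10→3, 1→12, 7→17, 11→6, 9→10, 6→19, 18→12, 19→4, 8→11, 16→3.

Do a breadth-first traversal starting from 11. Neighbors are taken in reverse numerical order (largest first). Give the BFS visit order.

Visit 11; enqueue 17, 15, 6, 4 → queue [17, 15, 6, 4]
Visit 17; enqueue 13, 8 → queue [15, 6, 4, 13, 8]
Visit 15; enqueue 19, 14, 10 → queue [6, 4, 13, 8, 19, 14, 10]
Visit 6; enqueue 7, 5 → queue [4, 13, 8, 19, 14, 10, 7, 5]
Visit 4 → queue [13, 8, 19, 14, 10, 7, 5]
Visit 13; enqueue 16, 12, 9 → queue [8, 19, 14, 10, 7, 5, 16, 12, 9]
Visit 8; enqueue 3 → queue [19, 14, 10, 7, 5, 16, 12, 9, 3]
Visit 19; enqueue 1 → queue [14, 10, 7, 5, 16, 12, 9, 3, 1]
Visit 14 → queue [10, 7, 5, 16, 12, 9, 3, 1]
Visit 10 → queue [7, 5, 16, 12, 9, 3, 1]
Visit 7; enqueue 2 → queue [5, 16, 12, 9, 3, 1, 2]
Visit 5 → queue [16, 12, 9, 3, 1, 2]
Visit 16; enqueue 18 → queue [12, 9, 3, 1, 2, 18]
Visit 12 → queue [9, 3, 1, 2, 18]
Visit 9 → queue [3, 1, 2, 18]
Visit 3 → queue [1, 2, 18]
Visit 1 → queue [2, 18]
Visit 2 → queue [18]
Visit 18 → queue []

11, 17, 15, 6, 4, 13, 8, 19, 14, 10, 7, 5, 16, 12, 9, 3, 1, 2, 18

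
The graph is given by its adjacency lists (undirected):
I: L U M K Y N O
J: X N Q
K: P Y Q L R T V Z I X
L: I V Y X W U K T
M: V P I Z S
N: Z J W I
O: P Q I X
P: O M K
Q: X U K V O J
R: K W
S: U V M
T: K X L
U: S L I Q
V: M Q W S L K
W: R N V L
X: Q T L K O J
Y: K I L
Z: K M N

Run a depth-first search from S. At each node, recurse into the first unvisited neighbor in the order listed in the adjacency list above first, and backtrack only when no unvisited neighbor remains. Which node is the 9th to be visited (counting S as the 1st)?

Visit S
S → U
U → L
L → I
I → M
M → V
V → Q
Q → X
X → T
T → K
K → P
P → O
K → Y
K → R
R → W
W → N
N → Z
N → J

Visit order: S, U, L, I, M, V, Q, X, T, K, P, O, Y, R, W, N, Z, J

T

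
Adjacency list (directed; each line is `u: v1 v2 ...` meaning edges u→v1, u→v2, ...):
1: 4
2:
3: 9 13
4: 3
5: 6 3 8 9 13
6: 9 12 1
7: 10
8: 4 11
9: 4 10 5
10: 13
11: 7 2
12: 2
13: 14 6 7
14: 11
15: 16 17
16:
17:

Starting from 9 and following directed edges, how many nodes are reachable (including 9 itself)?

14

BFS from 9 visits: 9, 4, 10, 5, 3, 13, 6, 8, 14, 7, 12, 1, 11, 2
Reachable nodes: 14 of 17 total.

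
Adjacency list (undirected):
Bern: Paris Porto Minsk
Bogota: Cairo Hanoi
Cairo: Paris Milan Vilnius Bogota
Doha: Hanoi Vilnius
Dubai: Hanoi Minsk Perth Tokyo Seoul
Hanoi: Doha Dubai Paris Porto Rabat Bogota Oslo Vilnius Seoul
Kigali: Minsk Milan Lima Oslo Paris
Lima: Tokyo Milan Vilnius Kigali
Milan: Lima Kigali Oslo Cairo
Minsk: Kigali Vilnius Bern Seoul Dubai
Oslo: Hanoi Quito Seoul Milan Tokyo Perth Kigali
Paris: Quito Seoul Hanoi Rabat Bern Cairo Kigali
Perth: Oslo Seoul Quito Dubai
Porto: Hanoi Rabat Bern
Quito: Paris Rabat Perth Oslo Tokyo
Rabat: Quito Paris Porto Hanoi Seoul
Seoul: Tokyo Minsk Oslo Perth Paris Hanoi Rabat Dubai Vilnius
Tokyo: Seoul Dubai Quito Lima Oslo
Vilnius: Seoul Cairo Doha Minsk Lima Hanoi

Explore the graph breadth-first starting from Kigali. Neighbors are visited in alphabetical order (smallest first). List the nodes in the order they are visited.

Visit Kigali; enqueue Lima, Milan, Minsk, Oslo, Paris → queue [Lima, Milan, Minsk, Oslo, Paris]
Visit Lima; enqueue Tokyo, Vilnius → queue [Milan, Minsk, Oslo, Paris, Tokyo, Vilnius]
Visit Milan; enqueue Cairo → queue [Minsk, Oslo, Paris, Tokyo, Vilnius, Cairo]
Visit Minsk; enqueue Bern, Dubai, Seoul → queue [Oslo, Paris, Tokyo, Vilnius, Cairo, Bern, Dubai, Seoul]
Visit Oslo; enqueue Hanoi, Perth, Quito → queue [Paris, Tokyo, Vilnius, Cairo, Bern, Dubai, Seoul, Hanoi, Perth, Quito]
Visit Paris; enqueue Rabat → queue [Tokyo, Vilnius, Cairo, Bern, Dubai, Seoul, Hanoi, Perth, Quito, Rabat]
Visit Tokyo → queue [Vilnius, Cairo, Bern, Dubai, Seoul, Hanoi, Perth, Quito, Rabat]
Visit Vilnius; enqueue Doha → queue [Cairo, Bern, Dubai, Seoul, Hanoi, Perth, Quito, Rabat, Doha]
Visit Cairo; enqueue Bogota → queue [Bern, Dubai, Seoul, Hanoi, Perth, Quito, Rabat, Doha, Bogota]
Visit Bern; enqueue Porto → queue [Dubai, Seoul, Hanoi, Perth, Quito, Rabat, Doha, Bogota, Porto]
Visit Dubai → queue [Seoul, Hanoi, Perth, Quito, Rabat, Doha, Bogota, Porto]
Visit Seoul → queue [Hanoi, Perth, Quito, Rabat, Doha, Bogota, Porto]
Visit Hanoi → queue [Perth, Quito, Rabat, Doha, Bogota, Porto]
Visit Perth → queue [Quito, Rabat, Doha, Bogota, Porto]
Visit Quito → queue [Rabat, Doha, Bogota, Porto]
Visit Rabat → queue [Doha, Bogota, Porto]
Visit Doha → queue [Bogota, Porto]
Visit Bogota → queue [Porto]
Visit Porto → queue []

Kigali -> Lima -> Milan -> Minsk -> Oslo -> Paris -> Tokyo -> Vilnius -> Cairo -> Bern -> Dubai -> Seoul -> Hanoi -> Perth -> Quito -> Rabat -> Doha -> Bogota -> Porto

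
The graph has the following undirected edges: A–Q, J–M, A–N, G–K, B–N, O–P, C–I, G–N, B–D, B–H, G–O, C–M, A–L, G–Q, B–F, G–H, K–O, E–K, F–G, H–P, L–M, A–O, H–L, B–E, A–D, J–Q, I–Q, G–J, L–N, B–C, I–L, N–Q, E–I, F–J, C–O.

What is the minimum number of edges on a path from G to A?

2

Level 0: G
Level 1: F, H, J, K, N, O, Q
Level 2: A, B, C, E, I, L, M, P
Level 3: D
A first appears at level 2.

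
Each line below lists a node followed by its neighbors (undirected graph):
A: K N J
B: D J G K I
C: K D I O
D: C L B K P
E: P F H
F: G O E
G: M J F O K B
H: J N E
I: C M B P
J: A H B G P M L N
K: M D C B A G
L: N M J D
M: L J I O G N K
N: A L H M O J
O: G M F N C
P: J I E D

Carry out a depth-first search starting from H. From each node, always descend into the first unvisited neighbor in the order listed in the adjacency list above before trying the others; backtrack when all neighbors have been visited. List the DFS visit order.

H, J, A, K, M, L, N, O, G, F, E, P, I, C, D, B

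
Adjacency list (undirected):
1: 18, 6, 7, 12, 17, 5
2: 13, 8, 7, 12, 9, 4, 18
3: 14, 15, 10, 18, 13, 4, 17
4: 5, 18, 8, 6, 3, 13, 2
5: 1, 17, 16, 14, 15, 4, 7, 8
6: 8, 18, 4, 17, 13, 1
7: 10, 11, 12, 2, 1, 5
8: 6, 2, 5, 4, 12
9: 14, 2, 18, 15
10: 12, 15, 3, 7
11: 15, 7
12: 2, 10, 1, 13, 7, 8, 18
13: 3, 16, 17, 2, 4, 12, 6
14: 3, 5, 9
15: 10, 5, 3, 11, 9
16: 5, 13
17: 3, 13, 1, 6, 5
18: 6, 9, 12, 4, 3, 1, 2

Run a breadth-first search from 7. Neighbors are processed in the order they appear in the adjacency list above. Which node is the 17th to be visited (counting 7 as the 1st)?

16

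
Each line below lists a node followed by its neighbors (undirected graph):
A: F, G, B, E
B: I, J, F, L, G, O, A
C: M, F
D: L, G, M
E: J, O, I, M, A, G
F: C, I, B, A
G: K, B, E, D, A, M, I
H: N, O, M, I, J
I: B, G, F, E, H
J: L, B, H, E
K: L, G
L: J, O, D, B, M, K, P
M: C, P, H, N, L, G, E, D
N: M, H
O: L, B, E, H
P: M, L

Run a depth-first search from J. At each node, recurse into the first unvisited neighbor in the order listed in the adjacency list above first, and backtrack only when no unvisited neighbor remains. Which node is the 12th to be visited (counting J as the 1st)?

Visit J
J → L
L → O
O → B
B → I
I → G
G → K
G → E
E → M
M → C
C → F
F → A
M → P
M → H
H → N
M → D

Visit order: J, L, O, B, I, G, K, E, M, C, F, A, P, H, N, D

A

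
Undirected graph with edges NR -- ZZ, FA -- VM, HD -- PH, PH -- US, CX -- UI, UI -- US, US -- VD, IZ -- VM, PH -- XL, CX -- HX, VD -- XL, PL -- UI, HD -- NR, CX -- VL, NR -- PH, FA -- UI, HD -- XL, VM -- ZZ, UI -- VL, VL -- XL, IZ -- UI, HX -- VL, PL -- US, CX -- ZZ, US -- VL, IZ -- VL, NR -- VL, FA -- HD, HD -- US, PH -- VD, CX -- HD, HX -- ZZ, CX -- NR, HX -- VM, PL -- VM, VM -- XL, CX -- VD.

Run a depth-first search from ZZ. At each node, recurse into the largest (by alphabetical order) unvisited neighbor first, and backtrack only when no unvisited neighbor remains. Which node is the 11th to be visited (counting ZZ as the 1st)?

Visit ZZ
ZZ → VM
VM → XL
XL → VL
VL → US
US → VD
VD → PH
PH → NR
NR → HD
HD → FA
FA → UI
UI → PL
UI → IZ
UI → CX
CX → HX

Visit order: ZZ, VM, XL, VL, US, VD, PH, NR, HD, FA, UI, PL, IZ, CX, HX

UI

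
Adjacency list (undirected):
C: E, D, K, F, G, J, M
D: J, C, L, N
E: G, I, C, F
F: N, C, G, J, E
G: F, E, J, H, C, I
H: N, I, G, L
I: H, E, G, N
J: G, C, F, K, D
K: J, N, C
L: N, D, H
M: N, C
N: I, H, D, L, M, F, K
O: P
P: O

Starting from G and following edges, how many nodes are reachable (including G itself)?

12

BFS from G visits: G, C, E, F, H, I, J, D, K, M, N, L
Reachable nodes: 12 of 14 total.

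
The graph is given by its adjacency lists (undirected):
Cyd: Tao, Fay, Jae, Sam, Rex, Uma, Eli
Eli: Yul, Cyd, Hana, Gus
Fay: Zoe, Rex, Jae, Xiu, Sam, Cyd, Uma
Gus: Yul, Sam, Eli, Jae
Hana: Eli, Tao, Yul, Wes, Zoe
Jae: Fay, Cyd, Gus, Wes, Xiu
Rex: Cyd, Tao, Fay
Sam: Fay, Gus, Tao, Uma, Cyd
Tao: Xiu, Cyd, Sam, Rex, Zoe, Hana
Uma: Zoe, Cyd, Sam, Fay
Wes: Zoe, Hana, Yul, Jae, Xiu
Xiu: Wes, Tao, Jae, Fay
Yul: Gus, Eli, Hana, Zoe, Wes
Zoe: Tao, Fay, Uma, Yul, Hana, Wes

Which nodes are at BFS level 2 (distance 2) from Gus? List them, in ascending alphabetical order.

Cyd, Fay, Hana, Tao, Uma, Wes, Xiu, Zoe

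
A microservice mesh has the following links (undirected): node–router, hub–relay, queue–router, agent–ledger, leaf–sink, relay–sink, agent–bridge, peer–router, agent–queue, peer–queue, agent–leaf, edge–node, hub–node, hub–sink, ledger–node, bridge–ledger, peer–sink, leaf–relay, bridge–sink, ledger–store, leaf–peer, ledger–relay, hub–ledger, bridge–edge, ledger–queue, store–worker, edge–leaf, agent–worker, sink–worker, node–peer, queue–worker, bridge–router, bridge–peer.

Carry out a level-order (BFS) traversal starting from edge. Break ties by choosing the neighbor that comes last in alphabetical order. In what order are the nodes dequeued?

edge, node, leaf, bridge, router, peer, ledger, hub, sink, relay, agent, queue, store, worker

Visit edge; enqueue node, leaf, bridge → queue [node, leaf, bridge]
Visit node; enqueue router, peer, ledger, hub → queue [leaf, bridge, router, peer, ledger, hub]
Visit leaf; enqueue sink, relay, agent → queue [bridge, router, peer, ledger, hub, sink, relay, agent]
Visit bridge → queue [router, peer, ledger, hub, sink, relay, agent]
Visit router; enqueue queue → queue [peer, ledger, hub, sink, relay, agent, queue]
Visit peer → queue [ledger, hub, sink, relay, agent, queue]
Visit ledger; enqueue store → queue [hub, sink, relay, agent, queue, store]
Visit hub → queue [sink, relay, agent, queue, store]
Visit sink; enqueue worker → queue [relay, agent, queue, store, worker]
Visit relay → queue [agent, queue, store, worker]
Visit agent → queue [queue, store, worker]
Visit queue → queue [store, worker]
Visit store → queue [worker]
Visit worker → queue []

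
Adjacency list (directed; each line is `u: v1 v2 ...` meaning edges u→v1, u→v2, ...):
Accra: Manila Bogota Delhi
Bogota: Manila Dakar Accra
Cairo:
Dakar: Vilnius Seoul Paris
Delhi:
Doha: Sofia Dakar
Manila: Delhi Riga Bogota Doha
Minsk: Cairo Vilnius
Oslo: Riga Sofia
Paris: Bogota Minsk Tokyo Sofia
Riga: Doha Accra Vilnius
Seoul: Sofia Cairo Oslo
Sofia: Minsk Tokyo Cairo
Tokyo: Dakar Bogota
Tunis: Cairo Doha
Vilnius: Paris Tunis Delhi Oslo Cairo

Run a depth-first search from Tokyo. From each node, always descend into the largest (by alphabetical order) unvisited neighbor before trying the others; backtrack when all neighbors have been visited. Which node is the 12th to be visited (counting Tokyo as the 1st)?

Riga

Visit Tokyo
Tokyo → Dakar
Dakar → Vilnius
Vilnius → Tunis
Tunis → Doha
Doha → Sofia
Sofia → Minsk
Minsk → Cairo
Vilnius → Paris
Paris → Bogota
Bogota → Manila
Manila → Riga
Riga → Accra
Accra → Delhi
Vilnius → Oslo
Dakar → Seoul

Visit order: Tokyo, Dakar, Vilnius, Tunis, Doha, Sofia, Minsk, Cairo, Paris, Bogota, Manila, Riga, Accra, Delhi, Oslo, Seoul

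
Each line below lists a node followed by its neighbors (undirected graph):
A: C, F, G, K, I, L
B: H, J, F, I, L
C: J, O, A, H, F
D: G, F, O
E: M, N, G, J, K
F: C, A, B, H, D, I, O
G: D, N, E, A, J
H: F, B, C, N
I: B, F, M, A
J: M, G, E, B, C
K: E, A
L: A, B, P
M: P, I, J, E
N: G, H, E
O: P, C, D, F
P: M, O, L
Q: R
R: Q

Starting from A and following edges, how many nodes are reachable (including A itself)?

16

BFS from A visits: A, C, F, G, K, I, L, J, O, H, B, D, N, E, M, P
Reachable nodes: 16 of 18 total.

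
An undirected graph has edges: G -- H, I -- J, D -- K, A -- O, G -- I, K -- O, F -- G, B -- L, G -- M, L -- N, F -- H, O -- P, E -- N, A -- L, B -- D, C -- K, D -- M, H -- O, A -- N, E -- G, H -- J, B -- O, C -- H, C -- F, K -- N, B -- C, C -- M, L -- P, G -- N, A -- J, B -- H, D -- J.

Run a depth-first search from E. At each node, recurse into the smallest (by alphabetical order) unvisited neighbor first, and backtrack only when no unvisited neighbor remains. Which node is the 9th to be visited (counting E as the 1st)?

L

Visit E
E → G
G → F
F → C
C → B
B → D
D → J
J → A
A → L
L → N
N → K
K → O
O → H
O → P
J → I
D → M

Visit order: E, G, F, C, B, D, J, A, L, N, K, O, H, P, I, M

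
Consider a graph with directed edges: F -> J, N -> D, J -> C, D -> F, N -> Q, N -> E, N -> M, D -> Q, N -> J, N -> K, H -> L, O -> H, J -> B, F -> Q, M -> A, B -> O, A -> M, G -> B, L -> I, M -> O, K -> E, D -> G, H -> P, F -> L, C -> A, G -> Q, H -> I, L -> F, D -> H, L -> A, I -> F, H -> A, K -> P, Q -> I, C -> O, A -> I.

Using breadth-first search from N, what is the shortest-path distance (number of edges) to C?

Level 0: N
Level 1: D, E, J, K, M, Q
Level 2: A, B, C, F, G, H, I, O, P
Level 3: L
C first appears at level 2.

2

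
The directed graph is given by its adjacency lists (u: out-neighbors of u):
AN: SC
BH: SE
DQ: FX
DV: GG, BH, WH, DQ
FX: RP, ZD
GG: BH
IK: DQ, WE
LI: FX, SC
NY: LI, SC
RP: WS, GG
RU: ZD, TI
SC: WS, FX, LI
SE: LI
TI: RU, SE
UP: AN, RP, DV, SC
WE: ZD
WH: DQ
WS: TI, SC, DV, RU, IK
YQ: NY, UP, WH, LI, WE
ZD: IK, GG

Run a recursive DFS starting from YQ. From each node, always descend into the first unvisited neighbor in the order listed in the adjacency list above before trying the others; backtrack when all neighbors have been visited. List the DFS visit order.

YQ NY LI FX RP WS TI RU ZD IK DQ WE GG BH SE SC DV WH UP AN

Visit YQ
YQ → NY
NY → LI
LI → FX
FX → RP
RP → WS
WS → TI
TI → RU
RU → ZD
ZD → IK
IK → DQ
IK → WE
ZD → GG
GG → BH
BH → SE
WS → SC
WS → DV
DV → WH
YQ → UP
UP → AN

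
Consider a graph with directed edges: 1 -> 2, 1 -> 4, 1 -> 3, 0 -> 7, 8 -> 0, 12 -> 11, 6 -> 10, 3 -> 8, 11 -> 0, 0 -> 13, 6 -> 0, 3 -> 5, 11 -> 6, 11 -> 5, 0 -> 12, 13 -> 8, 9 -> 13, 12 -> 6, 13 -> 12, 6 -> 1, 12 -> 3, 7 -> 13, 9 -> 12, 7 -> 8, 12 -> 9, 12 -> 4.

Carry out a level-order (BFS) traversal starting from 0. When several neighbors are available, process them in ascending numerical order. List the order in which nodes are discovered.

0, 7, 12, 13, 8, 3, 4, 6, 9, 11, 5, 1, 10, 2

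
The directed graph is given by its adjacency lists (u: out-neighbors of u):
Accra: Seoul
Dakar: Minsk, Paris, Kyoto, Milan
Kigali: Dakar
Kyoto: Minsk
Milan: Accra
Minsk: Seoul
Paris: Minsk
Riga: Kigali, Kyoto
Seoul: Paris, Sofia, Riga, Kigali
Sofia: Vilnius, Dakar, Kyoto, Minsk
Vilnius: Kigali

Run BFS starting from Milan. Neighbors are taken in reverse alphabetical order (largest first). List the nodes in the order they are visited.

Visit Milan; enqueue Accra → queue [Accra]
Visit Accra; enqueue Seoul → queue [Seoul]
Visit Seoul; enqueue Sofia, Riga, Paris, Kigali → queue [Sofia, Riga, Paris, Kigali]
Visit Sofia; enqueue Vilnius, Minsk, Kyoto, Dakar → queue [Riga, Paris, Kigali, Vilnius, Minsk, Kyoto, Dakar]
Visit Riga → queue [Paris, Kigali, Vilnius, Minsk, Kyoto, Dakar]
Visit Paris → queue [Kigali, Vilnius, Minsk, Kyoto, Dakar]
Visit Kigali → queue [Vilnius, Minsk, Kyoto, Dakar]
Visit Vilnius → queue [Minsk, Kyoto, Dakar]
Visit Minsk → queue [Kyoto, Dakar]
Visit Kyoto → queue [Dakar]
Visit Dakar → queue []

Milan Accra Seoul Sofia Riga Paris Kigali Vilnius Minsk Kyoto Dakar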